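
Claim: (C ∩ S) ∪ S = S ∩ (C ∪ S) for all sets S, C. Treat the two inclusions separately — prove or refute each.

(⊆) Let x ∈ (C ∩ S) ∪ S. Then either x ∈ S and x ∉ C; or x ∈ S ∩ C. In each case x ∈ S ∩ (C ∪ S), so (C ∩ S) ∪ S ⊆ S ∩ (C ∪ S).

(⊇) Let x ∈ S ∩ (C ∪ S). Then either x ∈ S and x ∉ C; or x ∈ S ∩ C. In each case x ∈ (C ∩ S) ∪ S, so S ∩ (C ∪ S) ⊆ (C ∩ S) ∪ S.

Both inclusions hold; the sets are equal.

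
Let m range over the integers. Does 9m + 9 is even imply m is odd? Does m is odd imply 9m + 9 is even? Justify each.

(⟸) Suppose m is odd; write m = 2j + 1. Then 9m + 9 = 9·(2j + 1) + 9 = 2·9j + 18, which is even.

(⟹) Suppose 9m + 9 is even. Since 9 is odd, 9m and m have the same parity, so 9m + 9 ≡ m + 9 (mod 2). As 9 is odd, 9m + 9 is even exactly when m is odd. Thus m is odd.

Equivalent; both directions hold.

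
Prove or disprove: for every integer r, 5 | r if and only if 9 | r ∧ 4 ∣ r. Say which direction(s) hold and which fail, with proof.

(→) This fails: take r = 5. Certainly 5 ∣ 5, but 9 ∤ 5.

(←) This fails: take r = 36. Both 9 ∣ 36 and 4 ∣ 36, yet 36 is not a multiple of 5 (since 36 = 7·5 + 1), so 5 ∤ 36.

Neither implication holds.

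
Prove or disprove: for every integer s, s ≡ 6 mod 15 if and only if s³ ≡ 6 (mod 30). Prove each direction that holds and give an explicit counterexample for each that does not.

The forward direction fails; the converse holds.

[⇒] This fails: take s = 21. Then 21 ≡ 6 (mod 15), but 21³ = 9261 ≡ 21 (mod 30), not 6.

[⇐] Conversely, the residues r modulo 30 with r³ ≡ 6 (mod 30) are exactly {6}, and each is ≡ 6 (mod 15).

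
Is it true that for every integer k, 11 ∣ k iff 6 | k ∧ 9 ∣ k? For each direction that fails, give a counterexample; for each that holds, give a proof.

[⇒] This fails: take k = 11. Certainly 11 ∣ 11, but 6 ∤ 11.

[⇐] This fails: take k = 18. Both 6 ∣ 18 and 9 ∣ 18, yet 18 is not a multiple of 11 (since 18 = 1·11 + 7), so 11 ∤ 18.

Neither direction holds.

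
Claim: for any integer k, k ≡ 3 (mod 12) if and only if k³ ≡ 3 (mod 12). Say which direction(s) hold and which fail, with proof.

Equivalent; both directions hold.

(←) Suppose k³ ≡ 3 (mod 12). The only residue r in {0, …, 11} with r³ ≡ 3 (mod 12) is r = 3, so k ≡ 3 (mod 12).

(→) Suppose k ≡ 3 (mod 12). Write k = 12j + 3. Then (12j + 3)³ = 1728j³ + 1296j² + 324j + 27 = 12(144j³ + 108j² + 27j + 2) + 3, so k³ ≡ 3 (mod 12).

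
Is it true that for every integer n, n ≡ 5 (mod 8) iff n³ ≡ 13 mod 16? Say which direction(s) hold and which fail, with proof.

The forward direction fails; the converse holds.

(⟹) This fails: take n = 13. Then 13 ≡ 5 (mod 8), but 13³ = 2197 ≡ 5 (mod 16), not 13.

(⟸) Conversely, the residues r modulo 16 with r³ ≡ 13 (mod 16) are exactly {5}, and each is ≡ 5 (mod 8).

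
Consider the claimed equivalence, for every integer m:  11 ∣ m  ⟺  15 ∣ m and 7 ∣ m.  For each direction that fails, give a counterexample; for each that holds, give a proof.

Both directions fail.

Forward direction. This fails: take m = 11. Certainly 11 ∣ 11, but 15 ∤ 11.

Converse. This fails: take m = 105. Both 15 ∣ 105 and 7 ∣ 105, yet 105 is not a multiple of 11 (since 105 = 9·11 + 6), so 11 ∤ 105.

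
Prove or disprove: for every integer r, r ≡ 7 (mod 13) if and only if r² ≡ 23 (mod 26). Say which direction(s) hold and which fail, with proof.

Neither implication holds.

Forward direction. This fails: take r = 20. Then 20 ≡ 7 (mod 13), but 20² = 400 ≡ 10 (mod 26), not 23.

Converse. This fails: take r = 19. Then 19² = 361 ≡ 23 (mod 26), yet 19 ≡ 6 (mod 13), not 7.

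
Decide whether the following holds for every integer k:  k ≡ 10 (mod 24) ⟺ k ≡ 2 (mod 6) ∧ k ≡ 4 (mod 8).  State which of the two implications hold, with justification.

(⇒) fails and (⇐) fails.

(⇒) This fails: k = 10 gives 10 ≡ 10 (mod 24) but 10 ≡ 4 (mod 6), so the conjunction on the right does not hold.

(⇐) This fails: k = 20 satisfies both congruences on the right (20 ≡ 2 mod 6 and 20 ≡ 4 mod 8) yet 20 ≡ 20 (mod 24), not 10.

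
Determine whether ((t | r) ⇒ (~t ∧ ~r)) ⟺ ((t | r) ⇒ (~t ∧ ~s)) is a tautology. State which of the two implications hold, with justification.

(⇒) holds; (⇐) fails.

Converse. This fails. Under t = F, s = F, r = T, the left side is false but the right side is true.

Forward direction. Assume the antecedent. If t is true, the antecedent cannot hold. If t is false, the antecedent forces (t = F, s = F, r = F) or (t = F, s = T, r = F), and (t | r) ⇒ (~t ∧ ~s) holds there. Either way (t | r) ⇒ (~t ∧ ~s) holds.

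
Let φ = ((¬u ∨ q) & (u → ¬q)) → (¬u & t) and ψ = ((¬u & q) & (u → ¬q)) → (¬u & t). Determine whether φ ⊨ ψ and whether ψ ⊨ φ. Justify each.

(⇒) holds; (⇐) fails.

Converse. This fails. Under u = F, q = F, t = F, the left side is false but the right side is true.

Forward direction. Assume the antecedent. If u is true, the consequent reduces to true regardless of the other variables. If u is false, the antecedent forces (u = F, q = F, t = T) or (u = F, q = T, t = T), and the consequent holds there. Either way the consequent holds.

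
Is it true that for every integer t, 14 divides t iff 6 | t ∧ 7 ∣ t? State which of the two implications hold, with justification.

[⇒] This fails: take t = 14. Certainly 14 ∣ 14, but 6 ∤ 14.

[⇐] Suppose 6 ∣ t and 7 ∣ t. Any common multiple of 6 and 7 is a multiple of their lcm; here gcd(6, 7) = 1, so lcm(6, 7) = 6·7 = 42, so 42 ∣ t. Since 14 ∣ 42, it follows that 14 ∣ t.

(⇒) fails; (⇐) holds.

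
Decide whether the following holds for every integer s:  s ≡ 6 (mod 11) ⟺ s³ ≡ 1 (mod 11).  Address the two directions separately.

Neither implication holds.

(⇒) This fails: take s = 6. Then 6 ≡ 6 (mod 11), but 6³ = 216 ≡ 7 (mod 11), not 1.

(⇐) This fails: take s = 1. Then 1³ = 1 ≡ 1 (mod 11), yet 1 ≡ 1 (mod 11), not 6.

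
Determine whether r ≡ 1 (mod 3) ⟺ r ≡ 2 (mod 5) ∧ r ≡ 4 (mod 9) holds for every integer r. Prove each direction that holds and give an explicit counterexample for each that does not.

Not equivalent: only (⇐) holds.

(←) If r ≡ 2 (mod 5) and r ≡ 4 (mod 9), then by the Chinese remainder theorem r ≡ 22 (mod 45). Since 22 ≡ 1 (mod 3) and 3 ∣ 45, we get r ≡ 1 (mod 3).

(→) This fails: r = 1 gives 1 ≡ 1 (mod 3) but 1 ≡ 1 (mod 5), so the conjunction on the right does not hold.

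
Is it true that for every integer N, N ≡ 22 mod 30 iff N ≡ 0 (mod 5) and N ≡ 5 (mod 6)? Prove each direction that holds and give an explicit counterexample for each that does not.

Forward direction. This fails: N = 22 gives 22 ≡ 22 (mod 30) but 22 ≡ 2 (mod 5), so the conjunction on the right does not hold.

Converse. This fails: N = 5 satisfies both congruences on the right (5 ≡ 0 mod 5 and 5 ≡ 5 mod 6) yet 5 ≡ 5 (mod 30), not 22.

Neither implication holds.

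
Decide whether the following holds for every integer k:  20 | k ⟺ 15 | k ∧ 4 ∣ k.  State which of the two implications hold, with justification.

The forward direction fails; the converse holds.

(⟹) This fails: take k = 20. Certainly 20 ∣ 20, but 15 ∤ 20.

(⟸) Suppose 15 ∣ k and 4 ∣ k. Any common multiple of 15 and 4 is a multiple of their lcm; here gcd(15, 4) = 1, so lcm(15, 4) = 15·4 = 60, so 60 ∣ k. Since 20 ∣ 60, it follows that 20 ∣ k.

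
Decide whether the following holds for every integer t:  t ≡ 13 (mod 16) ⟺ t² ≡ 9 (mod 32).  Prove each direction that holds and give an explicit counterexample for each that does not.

[⇒] Suppose t ≡ 13 (mod 16). Working modulo 32, t ∈ {13, 29}; for each such r, r² ≡ 9 (mod 32).

[⇐] This fails: take t = 3. Then 3² = 9 ≡ 9 (mod 32), yet 3 ≡ 3 (mod 16), not 13.

(⇒) holds; (⇐) fails.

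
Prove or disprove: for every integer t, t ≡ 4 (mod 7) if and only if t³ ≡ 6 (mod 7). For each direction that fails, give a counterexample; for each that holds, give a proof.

(⇒) fails and (⇐) fails.

Forward direction. This fails: take t = 4. Then 4 ≡ 4 (mod 7), but 4³ = 64 ≡ 1 (mod 7), not 6.

Converse. This fails: take t = 3. Then 3³ = 27 ≡ 6 (mod 7), yet 3 ≡ 3 (mod 7), not 4.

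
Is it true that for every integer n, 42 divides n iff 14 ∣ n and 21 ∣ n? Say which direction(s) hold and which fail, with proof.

Both directions hold.

[⇒] If 42 ∣ n, write n = 42q. Since 42 = 3·14, n = 14·(3q), so 14 ∣ n; and since 42 = 2·21, n = 21·(2q), so 21 ∣ n.

[⇐] Suppose 14 ∣ n and 21 ∣ n. Any common multiple of 14 and 21 is a multiple of their lcm; here lcm(14, 21) = 14·21/gcd(14, 21) = 294/7 = 42, so 42 ∣ n.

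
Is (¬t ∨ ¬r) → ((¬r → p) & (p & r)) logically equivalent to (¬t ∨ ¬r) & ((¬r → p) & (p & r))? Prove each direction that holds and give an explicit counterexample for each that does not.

Only the reverse direction holds.

(⇒) This fails. Under r = T, t = T, p = F, the left side is true but the right side is false.

(⇐) Assume the antecedent. If r is true, the antecedent forces (r = T, t = F, p = T), and the consequent holds there. If r is false, the antecedent cannot hold. Either way the consequent holds.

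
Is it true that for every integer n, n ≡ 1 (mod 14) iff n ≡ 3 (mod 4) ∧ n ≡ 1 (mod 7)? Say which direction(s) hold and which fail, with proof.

Only the converse holds.

(⟹) This fails: n = 1 gives 1 ≡ 1 (mod 14) but 1 ≡ 1 (mod 4), so the conjunction on the right does not hold.

(⟸) Conversely, if n ≡ 3 (mod 4) and n ≡ 1 (mod 7), then by the Chinese remainder theorem n ≡ 15 (mod 28). Since 15 ≡ 1 (mod 14) and 14 ∣ 28, we get n ≡ 1 (mod 14).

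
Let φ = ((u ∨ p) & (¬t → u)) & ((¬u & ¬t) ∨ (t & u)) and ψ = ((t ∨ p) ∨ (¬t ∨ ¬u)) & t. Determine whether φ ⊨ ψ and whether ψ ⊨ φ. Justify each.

(⇐) This fails. Under u = F, p = F, t = T, the left side is false but the right side is true.

(⇒) Assume the antecedent. If u is true, the antecedent forces (u = T, p = F, t = T) or (u = T, p = T, t = T), and ((t ∨ p) ∨ (¬t ∨ ¬u)) & t holds there. If u is false, the antecedent cannot hold. Either way ((t ∨ p) ∨ (¬t ∨ ¬u)) & t holds.

(⇒) holds; (⇐) fails.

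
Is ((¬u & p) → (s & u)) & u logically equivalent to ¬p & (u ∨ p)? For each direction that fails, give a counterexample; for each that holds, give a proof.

Only the reverse direction holds.

(⇒) This fails. Under p = T, s = F, u = T, the left side is true but the right side is false.

(⇐) Assume the antecedent. If p is true, the antecedent cannot hold. If p is false, the antecedent forces (p = F, s = F, u = T) or (p = F, s = T, u = T), and ((¬u & p) → (s & u)) & u holds there. Either way ((¬u & p) → (s & u)) & u holds.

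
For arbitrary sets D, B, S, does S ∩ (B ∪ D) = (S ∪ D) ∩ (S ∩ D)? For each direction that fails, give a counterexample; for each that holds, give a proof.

Only the reverse inclusion holds.

(⟸) Let x ∈ (S ∪ D) ∩ (S ∩ D). Then either x ∈ D ∩ S and x ∉ B; or x ∈ D ∩ B ∩ S. In each case x ∈ S ∩ (B ∪ D), so (S ∪ D) ∩ (S ∩ D) ⊆ S ∩ (B ∪ D).

(⟹) This inclusion fails. Take D = ∅, B = {1}, S = {1}; then 1 ∈ S ∩ (B ∪ D) but 1 ∉ (S ∪ D) ∩ (S ∩ D).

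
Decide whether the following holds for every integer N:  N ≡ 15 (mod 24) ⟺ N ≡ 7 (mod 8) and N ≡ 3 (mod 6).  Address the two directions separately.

[⇒] Suppose N ≡ 15 (mod 24); write N = 24j + 15. Since 8 ∣ 24, reducing mod 8 gives N ≡ 15 ≡ 7 (mod 8); since 6 ∣ 24, reducing mod 6 gives N ≡ 15 ≡ 3 (mod 6).

[⇐] Conversely, if N ≡ 7 (mod 8) and N ≡ 3 (mod 6), then by the Chinese remainder theorem N ≡ 15 (mod 24). This is exactly N ≡ 15 (mod 24).

Both implications hold.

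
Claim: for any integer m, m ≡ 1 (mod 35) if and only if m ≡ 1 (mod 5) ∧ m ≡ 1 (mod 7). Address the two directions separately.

Both directions hold; the statement is true.

(⟹) Suppose m ≡ 1 (mod 35); write m = 35j + 1. Since 5 ∣ 35, reducing mod 5 gives m ≡ 1 (mod 5); since 7 ∣ 35, reducing mod 7 gives m ≡ 1 (mod 7).

(⟸) Conversely, if m ≡ 1 (mod 5) and m ≡ 1 (mod 7), then by the Chinese remainder theorem m ≡ 1 (mod 35). This is exactly m ≡ 1 (mod 35).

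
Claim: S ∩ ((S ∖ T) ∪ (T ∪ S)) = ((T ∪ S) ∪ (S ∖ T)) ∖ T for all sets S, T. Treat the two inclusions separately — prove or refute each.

(⟸) Let x ∈ ((T ∪ S) ∪ (S ∖ T)) ∖ T. Then x ∈ S and x ∉ T, from which x ∈ S ∩ ((S ∖ T) ∪ (T ∪ S)).

(⟹) This inclusion fails. Take S = {1}, T = {1}; then 1 ∈ S ∩ ((S ∖ T) ∪ (T ∪ S)) but 1 ∉ ((T ∪ S) ∪ (S ∖ T)) ∖ T.

Only the reverse inclusion holds.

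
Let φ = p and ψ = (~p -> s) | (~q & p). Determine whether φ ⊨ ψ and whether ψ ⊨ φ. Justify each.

Not equivalent: only (⇒) holds.

(⟹) Assume the antecedent. If q is true, the antecedent forces (q = T, s = F, p = T) or (q = T, s = T, p = T), and (~p -> s) | (~q & p) holds there. If q is false, the antecedent forces (q = F, s = F, p = T) or (q = F, s = T, p = T), and (~p -> s) | (~q & p) holds there. Either way (~p -> s) | (~q & p) holds.

(⟸) This fails. Under q = F, s = T, p = F, the left side is false but the right side is true.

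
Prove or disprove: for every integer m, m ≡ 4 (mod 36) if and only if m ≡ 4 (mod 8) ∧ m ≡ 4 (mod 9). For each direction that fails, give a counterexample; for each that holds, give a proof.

Not equivalent: only (⇐) holds.

(⇐) If m ≡ 4 (mod 8) and m ≡ 4 (mod 9), then by the Chinese remainder theorem m ≡ 4 (mod 72). Since 4 ≡ 4 (mod 36) and 36 ∣ 72, we get m ≡ 4 (mod 36).

(⇒) This fails: m = 40 gives 40 ≡ 4 (mod 36) but 40 ≡ 0 (mod 8), so the conjunction on the right does not hold.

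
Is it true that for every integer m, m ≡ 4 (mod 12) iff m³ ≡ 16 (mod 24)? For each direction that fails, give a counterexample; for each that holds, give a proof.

Not equivalent: only (⇒) holds.

(⇒) Suppose m ≡ 4 (mod 12). Working modulo 24, m ∈ {4, 16}; for each such r, r³ ≡ 16 (mod 24).

(⇐) This fails: take m = 10. Then 10³ = 1000 ≡ 16 (mod 24), yet 10 ≡ 10 (mod 12), not 4.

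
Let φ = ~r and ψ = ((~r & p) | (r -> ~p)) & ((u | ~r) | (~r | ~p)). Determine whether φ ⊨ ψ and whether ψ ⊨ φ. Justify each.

(⇐) This fails. Under p = F, r = T, u = F, the left side is false but the right side is true.

(⇒) Assume the antecedent. If p is true, the antecedent forces (p = T, r = F, u = F) or (p = T, r = F, u = T), and the consequent holds there. If p is false, the consequent reduces to true regardless of the other variables. Either way the consequent holds.

Only the forward implication holds.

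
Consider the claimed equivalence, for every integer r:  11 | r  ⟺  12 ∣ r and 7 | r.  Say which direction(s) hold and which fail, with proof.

Forward direction. This fails: take r = 11. Certainly 11 ∣ 11, but 12 ∤ 11.

Converse. This fails: take r = 84. Both 12 ∣ 84 and 7 ∣ 84, yet 84 is not a multiple of 11 (since 84 = 7·11 + 7), so 11 ∤ 84.

(⇒) fails and (⇐) fails.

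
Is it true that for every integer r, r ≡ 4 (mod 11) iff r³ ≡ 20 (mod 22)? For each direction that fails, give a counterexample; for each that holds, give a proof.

Not equivalent: only (⇐) holds.

(→) This fails: take r = 15. Then 15 ≡ 4 (mod 11), but 15³ = 3375 ≡ 9 (mod 22), not 20.

(←) Conversely, the residues r modulo 22 with r³ ≡ 20 (mod 22) are exactly {4}, and each is ≡ 4 (mod 11).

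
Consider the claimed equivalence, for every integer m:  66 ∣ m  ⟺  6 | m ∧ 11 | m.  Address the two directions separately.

The biconditional holds.

[⇒] If 66 ∣ m, write m = 66q. Since 66 = 11·6, m = 6·(11q), so 6 ∣ m; and since 66 = 6·11, m = 11·(6q), so 11 ∣ m.

[⇐] Suppose 6 ∣ m and 11 ∣ m. Any common multiple of 6 and 11 is a multiple of their lcm; here gcd(6, 11) = 1, so lcm(6, 11) = 6·11 = 66, so 66 ∣ m.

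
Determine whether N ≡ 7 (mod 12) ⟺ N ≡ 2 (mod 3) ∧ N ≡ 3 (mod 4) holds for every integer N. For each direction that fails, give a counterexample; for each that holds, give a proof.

Neither implication holds.

Forward direction. This fails: N = 7 gives 7 ≡ 7 (mod 12) but 7 ≡ 1 (mod 3), so the conjunction on the right does not hold.

Converse. This fails: N = 11 satisfies both congruences on the right (11 ≡ 2 mod 3 and 11 ≡ 3 mod 4) yet 11 ≡ 11 (mod 12), not 7.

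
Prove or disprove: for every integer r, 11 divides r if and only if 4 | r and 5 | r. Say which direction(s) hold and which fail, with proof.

Forward direction. This fails: take r = 11. Certainly 11 ∣ 11, but 4 ∤ 11.

Converse. This fails: take r = 20. Both 4 ∣ 20 and 5 ∣ 20, yet 20 is not a multiple of 11 (since 20 = 1·11 + 9), so 11 ∤ 20.

Neither direction holds.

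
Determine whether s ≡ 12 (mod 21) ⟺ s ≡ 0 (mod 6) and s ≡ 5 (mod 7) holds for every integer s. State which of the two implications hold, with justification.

The forward direction fails; the converse holds.

[⇒] This fails: s = 33 gives 33 ≡ 12 (mod 21) but 33 ≡ 3 (mod 6), so the conjunction on the right does not hold.

[⇐] Conversely, if s ≡ 0 (mod 6) and s ≡ 5 (mod 7), then by the Chinese remainder theorem s ≡ 12 (mod 42). Since 12 ≡ 12 (mod 21) and 21 ∣ 42, we get s ≡ 12 (mod 21).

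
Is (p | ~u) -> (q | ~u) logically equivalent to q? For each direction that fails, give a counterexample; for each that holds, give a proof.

Not equivalent: only (⇐) holds.

(⟸) Assume the antecedent. If u is true, the antecedent forces (u = T, q = T, p = F) or (u = T, q = T, p = T), and (p | ~u) -> (q | ~u) holds there. If u is false, (p | ~u) -> (q | ~u) reduces to true regardless of the other variables. Either way (p | ~u) -> (q | ~u) holds.

(⟹) This fails. Under u = F, q = F, p = F, the left side is true but the right side is false.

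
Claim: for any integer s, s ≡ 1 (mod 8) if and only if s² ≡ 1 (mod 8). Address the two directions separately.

(→) Suppose s ≡ 1 (mod 8). Write s = 8j + 1. Then (8j + 1)² = 64j² + 16j + 1 = 8(8j² + 2j) + 1, so s² ≡ 1 (mod 8).

(←) This fails: take s = 3. Then 3² = 9 ≡ 1 (mod 8), yet 3 ≡ 3 (mod 8), not 1.

Only the forward implication holds.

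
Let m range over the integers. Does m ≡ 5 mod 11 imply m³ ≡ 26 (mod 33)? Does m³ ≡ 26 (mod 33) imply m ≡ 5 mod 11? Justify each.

(→) This fails: take m = 16. Then 16 ≡ 5 (mod 11), but 16³ = 4096 ≡ 4 (mod 33), not 26.

(←) Conversely, the residues r modulo 33 with r³ ≡ 26 (mod 33) are exactly {5}, and each is ≡ 5 (mod 11).

Only the reverse direction holds.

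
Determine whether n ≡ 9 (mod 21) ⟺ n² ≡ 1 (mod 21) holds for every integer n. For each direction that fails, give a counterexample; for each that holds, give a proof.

Forward direction. This fails: take n = 9. Then 9 ≡ 9 (mod 21), but 9² = 81 ≡ 18 (mod 21), not 1.

Converse. This fails: take n = 1. Then 1² = 1 ≡ 1 (mod 21), yet 1 ≡ 1 (mod 21), not 9.

(⇒) fails and (⇐) fails.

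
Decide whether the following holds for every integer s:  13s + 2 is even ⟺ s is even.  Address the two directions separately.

The biconditional holds.

(→) Suppose 13s + 2 is even. Since 13 is odd, 13s and s have the same parity, so 13s + 2 ≡ s + 2 (mod 2). As 2 is even, 13s + 2 is even exactly when s is even. Thus s is even.

(←) Conversely, suppose s is even; write s = 2j. Then 13s + 2 = 13·(2j) + 2 = 2·13j + 2, which is even.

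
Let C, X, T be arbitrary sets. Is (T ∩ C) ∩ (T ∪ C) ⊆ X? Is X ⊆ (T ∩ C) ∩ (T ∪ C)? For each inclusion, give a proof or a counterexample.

Forward inclusion. This inclusion fails. Take C = {1}, X = ∅, T = {1}; then 1 ∈ (T ∩ C) ∩ (T ∪ C) but 1 ∉ X.

Reverse inclusion. This inclusion fails. Take C = ∅, X = {1}, T = ∅; then 1 ∈ X but 1 ∉ (T ∩ C) ∩ (T ∪ C).

(⊆) fails and (⊇) fails.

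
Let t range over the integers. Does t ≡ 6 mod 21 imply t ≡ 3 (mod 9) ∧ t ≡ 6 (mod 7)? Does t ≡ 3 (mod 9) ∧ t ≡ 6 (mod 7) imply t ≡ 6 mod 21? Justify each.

(⟹) This fails: t = 27 gives 27 ≡ 6 (mod 21) but 27 ≡ 0 (mod 9), so the conjunction on the right does not hold.

(⟸) Conversely, if t ≡ 3 (mod 9) and t ≡ 6 (mod 7), then by the Chinese remainder theorem t ≡ 48 (mod 63). Since 48 ≡ 6 (mod 21) and 21 ∣ 63, we get t ≡ 6 (mod 21).

(⇒) fails; (⇐) holds.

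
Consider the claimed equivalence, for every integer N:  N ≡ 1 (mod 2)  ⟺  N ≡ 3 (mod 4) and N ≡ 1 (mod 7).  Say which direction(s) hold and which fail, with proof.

(⇒) fails; (⇐) holds.

(⟹) This fails: N = 1 gives 1 ≡ 1 (mod 2) but 1 ≡ 1 (mod 4), so the conjunction on the right does not hold.

(⟸) Conversely, if N ≡ 3 (mod 4) and N ≡ 1 (mod 7), then by the Chinese remainder theorem N ≡ 15 (mod 28). Since 15 ≡ 1 (mod 2) and 2 ∣ 28, we get N ≡ 1 (mod 2).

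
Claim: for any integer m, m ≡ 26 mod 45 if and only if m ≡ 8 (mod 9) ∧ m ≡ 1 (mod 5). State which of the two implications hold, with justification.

Both implications hold.

(⟹) Suppose m ≡ 26 (mod 45); write m = 45j + 26. Since 9 ∣ 45, reducing mod 9 gives m ≡ 26 ≡ 8 (mod 9); since 5 ∣ 45, reducing mod 5 gives m ≡ 26 ≡ 1 (mod 5).

(⟸) Conversely, if m ≡ 8 (mod 9) and m ≡ 1 (mod 5), then by the Chinese remainder theorem m ≡ 26 (mod 45). This is exactly m ≡ 26 (mod 45).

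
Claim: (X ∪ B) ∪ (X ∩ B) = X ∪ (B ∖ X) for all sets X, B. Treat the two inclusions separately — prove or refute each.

Both inclusions hold; the sets are equal.

Reverse inclusion. Let x ∈ X ∪ (B ∖ X). Then either x ∈ X and x ∉ B; or x ∈ B and x ∉ X; or x ∈ X ∩ B. In each case x ∈ (X ∪ B) ∪ (X ∩ B), so X ∪ (B ∖ X) ⊆ (X ∪ B) ∪ (X ∩ B).

Forward inclusion. Let x ∈ (X ∪ B) ∪ (X ∩ B). Then either x ∈ X and x ∉ B; or x ∈ B and x ∉ X; or x ∈ X ∩ B. In each case x ∈ X ∪ (B ∖ X), so (X ∪ B) ∪ (X ∩ B) ⊆ X ∪ (B ∖ X).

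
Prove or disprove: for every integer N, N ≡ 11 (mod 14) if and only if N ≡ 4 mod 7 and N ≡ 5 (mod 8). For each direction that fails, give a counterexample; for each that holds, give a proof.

(⇒) fails; (⇐) holds.

(⟹) This fails: N = 25 gives 25 ≡ 11 (mod 14) but 25 ≡ 1 (mod 8), so the conjunction on the right does not hold.

(⟸) Conversely, if N ≡ 4 (mod 7) and N ≡ 5 (mod 8), then by the Chinese remainder theorem N ≡ 53 (mod 56). Since 53 ≡ 11 (mod 14) and 14 ∣ 56, we get N ≡ 11 (mod 14).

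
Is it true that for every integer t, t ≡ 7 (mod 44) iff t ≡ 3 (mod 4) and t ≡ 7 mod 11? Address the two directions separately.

Forward direction. Suppose t ≡ 7 (mod 44); write t = 44j + 7. Since 4 ∣ 44, reducing mod 4 gives t ≡ 7 ≡ 3 (mod 4); since 11 ∣ 44, reducing mod 11 gives t ≡ 7 (mod 11).

Converse. If t ≡ 3 (mod 4) and t ≡ 7 (mod 11), then by the Chinese remainder theorem t ≡ 7 (mod 44). This is exactly t ≡ 7 (mod 44).

Both implications hold.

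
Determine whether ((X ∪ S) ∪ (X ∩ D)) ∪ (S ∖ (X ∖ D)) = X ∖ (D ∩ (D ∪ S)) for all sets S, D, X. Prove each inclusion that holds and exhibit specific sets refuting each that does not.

Forward inclusion. This inclusion fails. Take S = {1}, D = ∅, X = ∅; then 1 ∈ ((X ∪ S) ∪ (X ∩ D)) ∪ (S ∖ (X ∖ D)) but 1 ∉ X ∖ (D ∩ (D ∪ S)).

Reverse inclusion. Let x ∈ X ∖ (D ∩ (D ∪ S)). Then either x ∈ X and x ∉ S, D; or x ∈ S ∩ X and x ∉ D. In each case x ∈ ((X ∪ S) ∪ (X ∩ D)) ∪ (S ∖ (X ∖ D)), so X ∖ (D ∩ (D ∪ S)) ⊆ ((X ∪ S) ∪ (X ∩ D)) ∪ (S ∖ (X ∖ D)).

(⊆) fails; (⊇) holds.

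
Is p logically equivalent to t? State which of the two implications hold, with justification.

(⇒) This fails. Under p = T, t = F, the left side is true but the right side is false.

(⇐) This fails. Under p = F, t = T, the left side is false but the right side is true.

(⇒) fails and (⇐) fails.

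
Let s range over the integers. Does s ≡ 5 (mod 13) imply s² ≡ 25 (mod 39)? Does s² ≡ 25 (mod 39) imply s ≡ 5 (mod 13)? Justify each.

(→) This fails: take s = 18. Then 18 ≡ 5 (mod 13), but 18² = 324 ≡ 12 (mod 39), not 25.

(←) This fails: take s = 8. Then 8² = 64 ≡ 25 (mod 39), yet 8 ≡ 8 (mod 13), not 5.

Neither direction holds.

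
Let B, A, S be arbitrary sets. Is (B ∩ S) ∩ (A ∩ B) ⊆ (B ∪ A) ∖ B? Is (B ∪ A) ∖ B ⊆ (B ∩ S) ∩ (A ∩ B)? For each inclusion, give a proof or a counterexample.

Neither inclusion holds.

(⟹) This inclusion fails. Take B = {1}, A = {1}, S = {1}; then 1 ∈ (B ∩ S) ∩ (A ∩ B) but 1 ∉ (B ∪ A) ∖ B.

(⟸) This inclusion fails. Take B = ∅, A = {1}, S = ∅; then 1 ∈ (B ∪ A) ∖ B but 1 ∉ (B ∩ S) ∩ (A ∩ B).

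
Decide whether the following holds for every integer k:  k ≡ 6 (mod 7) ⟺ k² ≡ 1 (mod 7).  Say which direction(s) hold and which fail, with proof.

[⇒] Suppose k ≡ 6 (mod 7). Write k = 7j + 6. Then (7j + 6)² = 49j² + 84j + 36 = 7(7j² + 12j + 5) + 1, so k² ≡ 1 (mod 7).

[⇐] This fails: take k = 1. Then 1² = 1 ≡ 1 (mod 7), yet 1 ≡ 1 (mod 7), not 6.

(⇒) holds; (⇐) fails.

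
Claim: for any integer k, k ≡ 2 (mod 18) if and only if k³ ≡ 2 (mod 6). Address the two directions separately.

(⇒) Suppose k ≡ 2 (mod 18). Then k³ ≡ 2³ = 8 (mod 18), and since 6 ∣ 18, also k³ ≡ 2 (mod 6).

(⇐) This fails: take k = 8. Then 8³ = 512 ≡ 2 (mod 6), yet 8 ≡ 8 (mod 18), not 2.

Only the forward direction holds.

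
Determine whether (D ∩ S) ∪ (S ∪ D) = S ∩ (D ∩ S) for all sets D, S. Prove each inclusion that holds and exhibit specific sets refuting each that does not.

(⊆) This inclusion fails. Take D = {1}, S = ∅; then 1 ∈ (D ∩ S) ∪ (S ∪ D) but 1 ∉ S ∩ (D ∩ S).

(⊇) Let x ∈ S ∩ (D ∩ S). Then x ∈ D ∩ S, from which x ∈ (D ∩ S) ∪ (S ∪ D).

(⊆) fails; (⊇) holds.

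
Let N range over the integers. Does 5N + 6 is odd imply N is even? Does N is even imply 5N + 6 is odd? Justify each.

Neither implication holds.

[⇒] This fails: N = 5 gives 5N + 6 = 31, which is odd, but 5 is odd, not even.

[⇐] This also fails: N = 0 is even, but 5N + 6 = 6 is even, not odd.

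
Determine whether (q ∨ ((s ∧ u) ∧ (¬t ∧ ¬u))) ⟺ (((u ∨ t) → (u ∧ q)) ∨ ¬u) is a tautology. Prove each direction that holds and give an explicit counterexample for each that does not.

The forward direction holds; the converse fails.

(→) Assume the antecedent. If q is true, ((u ∨ t) → (u ∧ q)) ∨ ¬u reduces to true regardless of the other variables. If q is false, the antecedent cannot hold. Either way ((u ∨ t) → (u ∧ q)) ∨ ¬u holds.

(←) This fails. Under t = F, u = F, s = F, q = F, the left side is false but the right side is true.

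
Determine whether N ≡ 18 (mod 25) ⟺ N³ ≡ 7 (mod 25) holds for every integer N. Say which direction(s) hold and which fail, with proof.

[⇒] Suppose N ≡ 18 (mod 25). Write N = 25j + 18. Then (25j + 18)³ = 15625j³ + 33750j² + 24300j + 5832 = 25(625j³ + 1350j² + 972j + 233) + 7, so N³ ≡ 7 (mod 25).

[⇐] Conversely, suppose N³ ≡ 7 (mod 25). The only residue r in {0, …, 24} with r³ ≡ 7 (mod 25) is r = 18, so N ≡ 18 (mod 25).

Both implications hold.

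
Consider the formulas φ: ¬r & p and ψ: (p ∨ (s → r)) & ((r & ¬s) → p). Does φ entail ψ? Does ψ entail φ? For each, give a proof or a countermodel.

(⇒) Assume the antecedent. If r is true, the antecedent cannot hold. If r is false, the antecedent forces (r = F, s = F, p = T) or (r = F, s = T, p = T), and (p ∨ (s → r)) & ((r & ¬s) → p) holds there. Either way (p ∨ (s → r)) & ((r & ¬s) → p) holds.

(⇐) This fails. Under r = F, s = F, p = F, the left side is false but the right side is true.

Not equivalent: only (⇒) holds.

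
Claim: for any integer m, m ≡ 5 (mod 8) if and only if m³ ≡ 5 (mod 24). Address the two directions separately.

Only the converse holds.

(⇒) This fails: take m = 13. Then 13 ≡ 5 (mod 8), but 13³ = 2197 ≡ 13 (mod 24), not 5.

(⇐) Conversely, the residues r modulo 24 with r³ ≡ 5 (mod 24) are exactly {5}, and each is ≡ 5 (mod 8).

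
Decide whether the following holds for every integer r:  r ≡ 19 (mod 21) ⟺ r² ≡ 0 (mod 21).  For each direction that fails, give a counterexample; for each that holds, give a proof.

(⇒) This fails: take r = 19. Then 19 ≡ 19 (mod 21), but 19² = 361 ≡ 4 (mod 21), not 0.

(⇐) This fails: take r = 0. Then 0² = 0 ≡ 0 (mod 21), yet 0 ≡ 0 (mod 21), not 19.

Neither direction holds.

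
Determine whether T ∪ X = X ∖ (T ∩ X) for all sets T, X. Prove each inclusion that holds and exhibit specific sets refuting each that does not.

(⟸) Let x ∈ X ∖ (T ∩ X). Then x ∈ X and x ∉ T, from which x ∈ T ∪ X.

(⟹) This inclusion fails. Take T = {1}, X = ∅; then 1 ∈ T ∪ X but 1 ∉ X ∖ (T ∩ X).

(⊆) fails; (⊇) holds.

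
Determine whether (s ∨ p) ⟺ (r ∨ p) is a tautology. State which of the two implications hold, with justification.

(⇒) fails and (⇐) fails.

[⇒] This fails. Under r = F, s = T, p = F, the left side is true but the right side is false.

[⇐] This fails. Under r = T, s = F, p = F, the left side is false but the right side is true.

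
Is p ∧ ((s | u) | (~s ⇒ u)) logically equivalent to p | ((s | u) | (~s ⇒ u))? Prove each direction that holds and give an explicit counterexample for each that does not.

(→) Assume the antecedent. If u is true, p | ((s | u) | (~s ⇒ u)) reduces to true regardless of the other variables. If u is false, the antecedent forces (u = F, p = T, s = T), and p | ((s | u) | (~s ⇒ u)) holds there. Either way p | ((s | u) | (~s ⇒ u)) holds.

(←) This fails. Under u = T, p = F, s = F, the left side is false but the right side is true.

The forward direction holds; the converse fails.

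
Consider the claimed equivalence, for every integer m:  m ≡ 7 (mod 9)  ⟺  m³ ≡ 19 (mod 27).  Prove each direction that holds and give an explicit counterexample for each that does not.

Both implications hold.

(⟹) Suppose m ≡ 7 (mod 9). Working modulo 27, m ∈ {7, 16, 25}; for each such r, r³ ≡ 19 (mod 27).

(⟸) Conversely, the residues r modulo 27 with r³ ≡ 19 (mod 27) are exactly {7, 16, 25}, and each is ≡ 7 (mod 9).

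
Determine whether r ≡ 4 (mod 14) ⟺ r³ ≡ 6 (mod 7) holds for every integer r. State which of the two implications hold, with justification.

(⇒) fails and (⇐) fails.

Forward direction. This fails: take r = 4. Then 4 ≡ 4 (mod 14), but 4³ = 64 ≡ 1 (mod 7), not 6.

Converse. This fails: take r = 3. Then 3³ = 27 ≡ 6 (mod 7), yet 3 ≡ 3 (mod 14), not 4.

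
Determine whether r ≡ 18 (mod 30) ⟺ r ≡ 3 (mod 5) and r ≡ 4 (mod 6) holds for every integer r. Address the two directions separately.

(⟹) This fails: r = 18 gives 18 ≡ 18 (mod 30) but 18 ≡ 0 (mod 6), so the conjunction on the right does not hold.

(⟸) This fails: r = 28 satisfies both congruences on the right (28 ≡ 3 mod 5 and 28 ≡ 4 mod 6) yet 28 ≡ 28 (mod 30), not 18.

Neither direction holds.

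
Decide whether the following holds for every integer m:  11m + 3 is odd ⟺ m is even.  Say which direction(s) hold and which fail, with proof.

Both directions hold; the statement is true.

[⇒] Suppose 11m + 3 is odd. Since 11 is odd, 11m and m have the same parity, so 11m + 3 ≡ m + 3 (mod 2). As 3 is odd, 11m + 3 is odd exactly when m is even. Thus m is even.

[⇐] Conversely, suppose m is even; write m = 2j. Then 11m + 3 = 11·(2j) + 3 = 2·11j + 3, which is odd.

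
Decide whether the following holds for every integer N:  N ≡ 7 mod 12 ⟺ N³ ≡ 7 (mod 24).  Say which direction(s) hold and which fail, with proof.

(⇒) fails; (⇐) holds.

(⟹) This fails: take N = 19. Then 19 ≡ 7 (mod 12), but 19³ = 6859 ≡ 19 (mod 24), not 7.

(⟸) Conversely, the residues r modulo 24 with r³ ≡ 7 (mod 24) are exactly {7}, and each is ≡ 7 (mod 12).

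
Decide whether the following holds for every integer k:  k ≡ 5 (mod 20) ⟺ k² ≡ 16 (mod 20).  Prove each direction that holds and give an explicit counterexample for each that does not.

(⇒) fails and (⇐) fails.

(→) This fails: take k = 5. Then 5 ≡ 5 (mod 20), but 5² = 25 ≡ 5 (mod 20), not 16.

(←) This fails: take k = 4. Then 4² = 16 ≡ 16 (mod 20), yet 4 ≡ 4 (mod 20), not 5.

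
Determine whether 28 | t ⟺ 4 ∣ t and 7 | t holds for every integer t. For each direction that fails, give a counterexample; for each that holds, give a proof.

(→) If 28 ∣ t, write t = 28q. Since 28 = 7·4, t = 4·(7q), so 4 ∣ t; and since 28 = 4·7, t = 7·(4q), so 7 ∣ t.

(←) Suppose 4 ∣ t and 7 ∣ t. Any common multiple of 4 and 7 is a multiple of their lcm; here gcd(4, 7) = 1, so lcm(4, 7) = 4·7 = 28, so 28 ∣ t.

Both directions hold; the statement is true.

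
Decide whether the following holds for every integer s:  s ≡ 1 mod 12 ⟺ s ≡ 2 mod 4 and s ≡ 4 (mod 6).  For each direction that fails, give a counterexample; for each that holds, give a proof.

Both directions fail.

(⇒) This fails: s = 1 gives 1 ≡ 1 (mod 12) but 1 ≡ 1 (mod 4), so the conjunction on the right does not hold.

(⇐) This fails: s = 10 satisfies both congruences on the right (10 ≡ 2 mod 4 and 10 ≡ 4 mod 6) yet 10 ≡ 10 (mod 12), not 1.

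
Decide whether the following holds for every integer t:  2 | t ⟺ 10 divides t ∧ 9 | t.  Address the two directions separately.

[⇒] This fails: take t = 2. Certainly 2 ∣ 2, but 10 ∤ 2.

[⇐] Suppose 10 ∣ t and 9 ∣ t. Any common multiple of 10 and 9 is a multiple of their lcm; here gcd(10, 9) = 1, so lcm(10, 9) = 10·9 = 90, so 90 ∣ t. Since 2 ∣ 90, it follows that 2 ∣ t.

The forward direction fails; the converse holds.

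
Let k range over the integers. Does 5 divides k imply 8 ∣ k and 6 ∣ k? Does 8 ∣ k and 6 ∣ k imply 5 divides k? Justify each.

[⇒] This fails: take k = 5. Certainly 5 ∣ 5, but 8 ∤ 5.

[⇐] This fails: take k = 24. Both 8 ∣ 24 and 6 ∣ 24, yet 24 is not a multiple of 5 (since 24 = 4·5 + 4), so 5 ∤ 24.

Neither direction holds.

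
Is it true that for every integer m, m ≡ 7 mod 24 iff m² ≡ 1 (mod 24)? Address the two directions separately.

The forward direction holds; the converse fails.

(⇒) Suppose m ≡ 7 mod 24. Write m = 24j + 7. Then (24j + 7)² = 576j² + 336j + 49 = 24(24j² + 14j + 2) + 1, so m² ≡ 1 (mod 24).

(⇐) This fails: take m = 1. Then 1² = 1 ≡ 1 (mod 24), yet 1 ≡ 1 (mod 24), not 7.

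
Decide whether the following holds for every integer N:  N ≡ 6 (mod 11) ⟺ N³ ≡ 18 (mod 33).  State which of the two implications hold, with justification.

(⟹) This fails: take N = 17. Then 17 ≡ 6 (mod 11), but 17³ = 4913 ≡ 29 (mod 33), not 18.

(⟸) Conversely, the residues r modulo 33 with r³ ≡ 18 (mod 33) are exactly {6}, and each is ≡ 6 (mod 11).

The forward direction fails; the converse holds.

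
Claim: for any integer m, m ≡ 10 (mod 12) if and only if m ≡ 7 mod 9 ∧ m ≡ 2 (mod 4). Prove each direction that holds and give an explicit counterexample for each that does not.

Converse. If m ≡ 7 (mod 9) and m ≡ 2 (mod 4), then by the Chinese remainder theorem m ≡ 34 (mod 36). Since 34 ≡ 10 (mod 12) and 12 ∣ 36, we get m ≡ 10 (mod 12).

Forward direction. This fails: m = 10 gives 10 ≡ 10 (mod 12) but 10 ≡ 1 (mod 9), so the conjunction on the right does not hold.

(⇒) fails; (⇐) holds.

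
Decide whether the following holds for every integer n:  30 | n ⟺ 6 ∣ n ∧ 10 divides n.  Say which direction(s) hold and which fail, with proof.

(⟹) If 30 ∣ n, write n = 30q. Since 30 = 5·6, n = 6·(5q), so 6 ∣ n; and since 30 = 3·10, n = 10·(3q), so 10 ∣ n.

(⟸) Suppose 6 ∣ n and 10 ∣ n. Any common multiple of 6 and 10 is a multiple of their lcm; here lcm(6, 10) = 6·10/gcd(6, 10) = 60/2 = 30, so 30 ∣ n.

Equivalent; both directions hold.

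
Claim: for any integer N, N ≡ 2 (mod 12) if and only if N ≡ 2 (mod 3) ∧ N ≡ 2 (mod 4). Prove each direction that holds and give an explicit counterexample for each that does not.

Equivalent; both directions hold.

(⇐) If N ≡ 2 (mod 3) and N ≡ 2 (mod 4), then by the Chinese remainder theorem N ≡ 2 (mod 12). This is exactly N ≡ 2 (mod 12).

(⇒) Suppose N ≡ 2 (mod 12); write N = 12j + 2. Since 3 ∣ 12, reducing mod 3 gives N ≡ 2 (mod 3); since 4 ∣ 12, reducing mod 4 gives N ≡ 2 (mod 4).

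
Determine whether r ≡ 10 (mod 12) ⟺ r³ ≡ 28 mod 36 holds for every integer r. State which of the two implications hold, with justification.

(⟹) Suppose r ≡ 10 (mod 12). Working modulo 36, r ∈ {10, 22, 34}; for each such r, r³ ≡ 28 (mod 36).

(⟸) This fails: take r = 4. Then 4³ = 64 ≡ 28 (mod 36), yet 4 ≡ 4 (mod 12), not 10.

Only the forward implication holds.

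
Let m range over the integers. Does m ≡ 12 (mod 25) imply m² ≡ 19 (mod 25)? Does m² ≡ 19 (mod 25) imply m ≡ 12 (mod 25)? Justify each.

Converse. This fails: take m = 13. Then 13² = 169 ≡ 19 (mod 25), yet 13 ≡ 13 (mod 25), not 12.

Forward direction. Suppose m ≡ 12 (mod 25). Write m = 25j + 12. Then (25j + 12)² = 625j² + 600j + 144 = 25(25j² + 24j + 5) + 19, so m² ≡ 19 (mod 25).

The forward direction holds; the converse fails.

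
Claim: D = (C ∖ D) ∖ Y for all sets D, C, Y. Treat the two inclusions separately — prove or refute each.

Forward inclusion. This inclusion fails. Take D = {1}, C = ∅, Y = ∅; then 1 ∈ D but 1 ∉ (C ∖ D) ∖ Y.

Reverse inclusion. This inclusion fails. Take D = ∅, C = {1}, Y = ∅; then 1 ∈ (C ∖ D) ∖ Y but 1 ∉ D.

Both inclusions fail.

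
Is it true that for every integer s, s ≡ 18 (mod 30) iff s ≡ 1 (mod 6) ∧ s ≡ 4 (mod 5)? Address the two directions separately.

Neither implication holds.

(→) This fails: s = 18 gives 18 ≡ 18 (mod 30) but 18 ≡ 0 (mod 6), so the conjunction on the right does not hold.

(←) This fails: s = 19 satisfies both congruences on the right (19 ≡ 1 mod 6 and 19 ≡ 4 mod 5) yet 19 ≡ 19 (mod 30), not 18.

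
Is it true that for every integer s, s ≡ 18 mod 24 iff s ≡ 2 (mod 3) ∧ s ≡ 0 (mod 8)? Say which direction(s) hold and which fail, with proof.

Both directions fail.

(⟹) This fails: s = 18 gives 18 ≡ 18 (mod 24) but 18 ≡ 0 (mod 3), so the conjunction on the right does not hold.

(⟸) This fails: s = 8 satisfies both congruences on the right (8 ≡ 2 mod 3 and 8 ≡ 0 mod 8) yet 8 ≡ 8 (mod 24), not 18.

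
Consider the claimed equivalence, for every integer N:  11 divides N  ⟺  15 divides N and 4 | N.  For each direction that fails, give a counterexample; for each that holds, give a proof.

(⇒) fails and (⇐) fails.

[⇒] This fails: take N = 11. Certainly 11 ∣ 11, but 15 ∤ 11.

[⇐] This fails: take N = 60. Both 15 ∣ 60 and 4 ∣ 60, yet 60 is not a multiple of 11 (since 60 = 5·11 + 5), so 11 ∤ 60.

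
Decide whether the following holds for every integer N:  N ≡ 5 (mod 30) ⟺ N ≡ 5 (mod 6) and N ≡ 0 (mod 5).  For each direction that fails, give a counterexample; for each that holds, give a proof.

Forward direction. Suppose N ≡ 5 (mod 30); write N = 30j + 5. Since 6 ∣ 30, reducing mod 6 gives N ≡ 5 (mod 6); since 5 ∣ 30, reducing mod 5 gives N ≡ 5 ≡ 0 (mod 5).

Converse. If N ≡ 5 (mod 6) and N ≡ 0 (mod 5), then by the Chinese remainder theorem N ≡ 5 (mod 30). This is exactly N ≡ 5 (mod 30).

Both implications hold.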